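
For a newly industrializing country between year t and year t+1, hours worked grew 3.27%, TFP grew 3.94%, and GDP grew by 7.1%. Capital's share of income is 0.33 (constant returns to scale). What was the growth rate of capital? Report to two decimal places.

Labor's share = 1 − 0.33 = 0.67.
gY = gA + 0.67×3.27 + 0.33×g.
0.33×g = 7.1 − 3.94 − 2.1909 = 0.9691.
g = 0.9691 / 0.33 = 2.9367%.

2.94%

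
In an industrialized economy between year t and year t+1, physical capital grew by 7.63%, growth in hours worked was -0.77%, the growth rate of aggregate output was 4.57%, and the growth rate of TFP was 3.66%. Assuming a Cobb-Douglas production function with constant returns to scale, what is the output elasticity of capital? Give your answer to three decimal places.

α = 0.200

gY = gA + α·gK + (1−α)·gL, so gY − gA − gL = α(gK − gL).
4.57 − 3.66 + 0.77 = α × (7.63 − (-0.77)).
1.68 = 8.4 α, so α = 0.2.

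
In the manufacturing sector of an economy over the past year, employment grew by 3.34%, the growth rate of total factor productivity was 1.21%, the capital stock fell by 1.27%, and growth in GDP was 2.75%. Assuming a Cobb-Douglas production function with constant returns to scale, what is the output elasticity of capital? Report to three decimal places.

gY = gA + α·gK + (1−α)·gL, so gY − gA − gL = α(gK − gL).
2.75 − 1.21 − 3.34 = α × (-1.27 − 3.34).
-1.8 = -4.61 α, so α = 0.39046.

The output elasticity of capital is 0.390.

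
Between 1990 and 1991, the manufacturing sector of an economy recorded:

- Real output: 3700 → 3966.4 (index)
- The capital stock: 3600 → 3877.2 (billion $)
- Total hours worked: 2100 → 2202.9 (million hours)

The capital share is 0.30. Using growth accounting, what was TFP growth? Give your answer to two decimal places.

Real output growth = (3966.4 − 3700) / 3700 = 7.2%.
The capital stock growth = (3877.2 − 3600) / 3600 = 7.7%.
Total hours worked growth = (2202.9 − 2100) / 2100 = 4.9%.
Labor's share = 1 − 0.3 = 0.7.
The capital stock: 0.3 × 7.7 = 2.31 pp.
Total hours worked: 0.7 × 4.9 = 3.43 pp.
TFP growth = 7.2 − 5.74 = 1.46%.

1.46%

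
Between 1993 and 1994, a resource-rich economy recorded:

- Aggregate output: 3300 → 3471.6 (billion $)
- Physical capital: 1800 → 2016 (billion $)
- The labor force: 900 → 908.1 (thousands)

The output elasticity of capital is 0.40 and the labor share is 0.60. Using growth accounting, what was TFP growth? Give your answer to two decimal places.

Aggregate output growth = (3471.6 − 3300) / 3300 = 5.2%.
Physical capital growth = (2016 − 1800) / 1800 = 12%.
The labor force growth = (908.1 − 900) / 900 = 0.9%.
Labor's share = 1 − 0.4 = 0.6.
Physical capital: 0.4 × 12 = 4.8 pp.
The labor force: 0.6 × 0.9 = 0.54 pp.
TFP growth = 5.2 − 5.34 = -0.14%.

-0.14%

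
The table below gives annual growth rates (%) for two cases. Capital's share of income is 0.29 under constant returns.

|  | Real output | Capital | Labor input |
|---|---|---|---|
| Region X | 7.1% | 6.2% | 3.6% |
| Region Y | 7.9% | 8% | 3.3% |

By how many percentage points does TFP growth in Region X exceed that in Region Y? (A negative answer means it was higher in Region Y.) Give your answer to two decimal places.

Labor's share = 1 − 0.29 = 0.71.
Region X: TFP = 7.1 − 1.798 − 2.556 = 2.746%.
Region Y: TFP = 7.9 − 2.32 − 2.343 = 3.237%.
Difference = 2.746 − (3.237) = -0.491 pp.

-0.49 percentage points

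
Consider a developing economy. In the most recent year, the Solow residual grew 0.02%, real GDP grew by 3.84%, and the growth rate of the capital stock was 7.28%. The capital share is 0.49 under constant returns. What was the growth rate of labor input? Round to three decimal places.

Labor's share = 1 − 0.49 = 0.51.
gY = gA + 0.49×7.28 + 0.51×g.
0.51×g = 3.84 − 0.02 − 3.5672 = 0.2528.
g = 0.2528 / 0.51 = 0.49569%.

Labor input grew 0.496%.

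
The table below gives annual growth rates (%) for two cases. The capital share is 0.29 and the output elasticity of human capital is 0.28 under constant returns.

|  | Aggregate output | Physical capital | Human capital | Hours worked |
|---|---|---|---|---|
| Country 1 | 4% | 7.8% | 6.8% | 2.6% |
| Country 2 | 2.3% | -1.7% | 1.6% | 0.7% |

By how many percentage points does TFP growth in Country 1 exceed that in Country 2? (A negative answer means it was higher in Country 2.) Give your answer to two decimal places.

-3.33 percentage points

Labor's share = 1 − 0.29 − 0.28 = 0.43.
Country 1: TFP = 4 − 2.262 − 1.904 − 1.118 = -1.284%.
Country 2: TFP = 2.3 + 0.493 − 0.448 − 0.301 = 2.044%.
Difference = -1.284 − (2.044) = -3.328 pp.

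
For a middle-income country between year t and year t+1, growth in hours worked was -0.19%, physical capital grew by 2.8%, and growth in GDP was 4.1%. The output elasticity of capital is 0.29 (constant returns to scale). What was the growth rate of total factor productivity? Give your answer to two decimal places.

3.42%

Labor's share = 1 − 0.29 = 0.71.
Physical capital: 0.29 × 2.8 = 0.812 pp.
Hours worked: 0.71 × (-0.19) = -0.1349 pp.
TFP growth = 4.1 − 0.6771 = 3.4229%.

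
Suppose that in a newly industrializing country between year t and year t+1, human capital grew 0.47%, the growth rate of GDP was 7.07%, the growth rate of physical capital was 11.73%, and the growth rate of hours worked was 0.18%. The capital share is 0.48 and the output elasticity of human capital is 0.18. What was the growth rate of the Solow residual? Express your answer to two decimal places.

1.29%

Labor's share = 1 − 0.48 − 0.18 = 0.34.
Physical capital: 0.48 × 11.73 = 5.6304 pp.
Human capital: 0.18 × 0.47 = 0.0846 pp.
Hours worked: 0.34 × 0.18 = 0.0612 pp.
TFP growth = 7.07 − 5.7762 = 1.2938%.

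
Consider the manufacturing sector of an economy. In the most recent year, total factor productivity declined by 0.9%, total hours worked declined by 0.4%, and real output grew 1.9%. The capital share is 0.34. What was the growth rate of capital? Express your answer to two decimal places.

9.01%

Labor's share = 1 − 0.34 = 0.66.
gY = gA + 0.66×(-0.4) + 0.34×g.
0.34×g = 1.9 + 0.9 + 0.264 = 3.064.
g = 3.064 / 0.34 = 9.0118%.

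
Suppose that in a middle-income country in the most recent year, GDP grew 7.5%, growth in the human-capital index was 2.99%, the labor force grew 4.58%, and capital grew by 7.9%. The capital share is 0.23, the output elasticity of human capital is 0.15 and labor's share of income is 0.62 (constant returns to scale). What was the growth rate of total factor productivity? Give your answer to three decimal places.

Labor's share = 1 − 0.23 − 0.15 = 0.62.
Capital: 0.23 × 7.9 = 1.817 pp.
The human-capital index: 0.15 × 2.99 = 0.4485 pp.
The labor force: 0.62 × 4.58 = 2.8396 pp.
TFP growth = 7.5 − 5.1051 = 2.3949%.

Total factor productivity grew 2.395%.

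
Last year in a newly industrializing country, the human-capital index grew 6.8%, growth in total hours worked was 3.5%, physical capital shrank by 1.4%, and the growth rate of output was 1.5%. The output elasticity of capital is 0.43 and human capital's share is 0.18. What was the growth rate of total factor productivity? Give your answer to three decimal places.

-0.487%

Labor's share = 1 − 0.43 − 0.18 = 0.39.
Physical capital: 0.43 × (-1.4) = -0.602 pp.
The human-capital index: 0.18 × 6.8 = 1.224 pp.
Total hours worked: 0.39 × 3.5 = 1.365 pp.
TFP growth = 1.5 − 1.987 = -0.487%.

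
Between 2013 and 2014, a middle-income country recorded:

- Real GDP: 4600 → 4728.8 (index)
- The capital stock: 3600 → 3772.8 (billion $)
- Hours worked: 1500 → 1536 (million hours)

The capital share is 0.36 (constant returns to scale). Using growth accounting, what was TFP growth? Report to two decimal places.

Real GDP growth = (4728.8 − 4600) / 4600 = 2.8%.
The capital stock growth = (3772.8 − 3600) / 3600 = 4.8%.
Hours worked growth = (1536 − 1500) / 1500 = 2.4%.
Labor's share = 1 − 0.36 = 0.64.
The capital stock: 0.36 × 4.8 = 1.728 pp.
Hours worked: 0.64 × 2.4 = 1.536 pp.
TFP growth = 2.8 − 3.264 = -0.464%.

-0.46%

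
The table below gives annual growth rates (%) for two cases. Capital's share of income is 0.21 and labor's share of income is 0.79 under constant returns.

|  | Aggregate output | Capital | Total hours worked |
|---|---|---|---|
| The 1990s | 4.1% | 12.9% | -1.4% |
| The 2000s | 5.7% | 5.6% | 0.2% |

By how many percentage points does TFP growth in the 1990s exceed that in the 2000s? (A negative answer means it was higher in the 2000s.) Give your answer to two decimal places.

-1.87 percentage points

Labor's share = 1 − 0.21 = 0.79.
The 1990s: TFP = 4.1 − 2.709 + 1.106 = 2.497%.
The 2000s: TFP = 5.7 − 1.176 − 0.158 = 4.366%.
Difference = 2.497 − (4.366) = -1.869 pp.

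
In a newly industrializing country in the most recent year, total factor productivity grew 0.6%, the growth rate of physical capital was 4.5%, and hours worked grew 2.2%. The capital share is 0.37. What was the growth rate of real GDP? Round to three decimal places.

Labor's share = 1 − 0.37 = 0.63.
Physical capital: 0.37 × 4.5 = 1.665 pp.
Hours worked: 0.63 × 2.2 = 1.386 pp.
Output growth = 0.6 + 3.051 = 3.651%.

3.651%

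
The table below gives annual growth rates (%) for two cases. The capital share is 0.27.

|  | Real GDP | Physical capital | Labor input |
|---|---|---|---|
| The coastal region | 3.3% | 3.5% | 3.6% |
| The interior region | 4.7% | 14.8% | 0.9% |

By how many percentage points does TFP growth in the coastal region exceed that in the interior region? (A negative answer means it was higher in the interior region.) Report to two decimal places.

Labor's share = 1 − 0.27 = 0.73.
The coastal region: TFP = 3.3 − 0.945 − 2.628 = -0.273%.
The interior region: TFP = 4.7 − 3.996 − 0.657 = 0.047%.
Difference = -0.273 − (0.047) = -0.32 pp.

-0.32 percentage points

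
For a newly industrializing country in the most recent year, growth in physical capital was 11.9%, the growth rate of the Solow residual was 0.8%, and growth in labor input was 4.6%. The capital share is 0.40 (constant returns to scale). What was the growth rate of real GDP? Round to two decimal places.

8.32%

Labor's share = 1 − 0.4 = 0.6.
Physical capital: 0.4 × 11.9 = 4.76 pp.
Labor input: 0.6 × 4.6 = 2.76 pp.
Output growth = 0.8 + 7.52 = 8.32%.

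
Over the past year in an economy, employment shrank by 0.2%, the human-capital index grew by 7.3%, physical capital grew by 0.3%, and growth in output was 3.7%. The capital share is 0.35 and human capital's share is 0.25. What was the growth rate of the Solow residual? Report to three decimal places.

Labor's share = 1 − 0.35 − 0.25 = 0.4.
Physical capital: 0.35 × 0.3 = 0.105 pp.
The human-capital index: 0.25 × 7.3 = 1.825 pp.
Employment: 0.4 × (-0.2) = -0.08 pp.
TFP growth = 3.7 − 1.85 = 1.85%.

1.850%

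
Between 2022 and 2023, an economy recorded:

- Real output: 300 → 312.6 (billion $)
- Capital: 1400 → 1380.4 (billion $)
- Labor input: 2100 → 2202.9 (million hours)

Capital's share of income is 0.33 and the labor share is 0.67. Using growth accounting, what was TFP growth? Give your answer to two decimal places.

1.38%

Real output growth = (312.6 − 300) / 300 = 4.2%.
Capital growth = (1380.4 − 1400) / 1400 = -1.4%.
Labor input growth = (2202.9 − 2100) / 2100 = 4.9%.
Labor's share = 1 − 0.33 = 0.67.
Capital: 0.33 × (-1.4) = -0.462 pp.
Labor input: 0.67 × 4.9 = 3.283 pp.
TFP growth = 4.2 − 2.821 = 1.379%.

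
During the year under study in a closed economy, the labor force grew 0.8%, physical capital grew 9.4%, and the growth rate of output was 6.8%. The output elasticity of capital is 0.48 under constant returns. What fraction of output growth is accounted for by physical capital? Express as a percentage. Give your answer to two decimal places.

Physical capital contributed 0.48 × 9.4 = 4.512 pp.
Share of growth = 4.512 / 6.8 × 100 = 66.3529%.

Physical capital accounted for 66.35% of growth.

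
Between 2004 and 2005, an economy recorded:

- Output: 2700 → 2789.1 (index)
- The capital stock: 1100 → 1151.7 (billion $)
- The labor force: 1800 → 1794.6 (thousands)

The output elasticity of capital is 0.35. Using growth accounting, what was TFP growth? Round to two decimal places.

TFP grew 1.85%.

Output growth = (2789.1 − 2700) / 2700 = 3.3%.
The capital stock growth = (1151.7 − 1100) / 1100 = 4.7%.
The labor force growth = (1794.6 − 1800) / 1800 = -0.3%.
Labor's share = 1 − 0.35 = 0.65.
The capital stock: 0.35 × 4.7 = 1.645 pp.
The labor force: 0.65 × (-0.3) = -0.195 pp.
TFP growth = 3.3 − 1.45 = 1.85%.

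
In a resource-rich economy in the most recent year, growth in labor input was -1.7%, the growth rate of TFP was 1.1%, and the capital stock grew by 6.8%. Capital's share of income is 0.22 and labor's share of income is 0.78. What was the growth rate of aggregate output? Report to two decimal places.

Labor's share = 1 − 0.22 = 0.78.
The capital stock: 0.22 × 6.8 = 1.496 pp.
Labor input: 0.78 × (-1.7) = -1.326 pp.
Output growth = 1.1 + 0.17 = 1.27%.

1.27%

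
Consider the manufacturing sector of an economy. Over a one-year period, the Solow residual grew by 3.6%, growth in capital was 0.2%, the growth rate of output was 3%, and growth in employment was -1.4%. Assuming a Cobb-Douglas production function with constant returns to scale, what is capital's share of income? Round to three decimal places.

gY = gA + α·gK + (1−α)·gL, so gY − gA − gL = α(gK − gL).
3 − 3.6 + 1.4 = α × (0.2 − (-1.4)).
0.8 = 1.6 α, so α = 0.5.

α = 0.500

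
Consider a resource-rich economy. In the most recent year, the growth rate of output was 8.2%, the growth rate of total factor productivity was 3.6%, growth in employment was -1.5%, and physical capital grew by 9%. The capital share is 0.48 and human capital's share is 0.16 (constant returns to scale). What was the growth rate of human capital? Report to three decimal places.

Labor's share = 1 − 0.48 − 0.16 = 0.36.
gY = gA + 0.48×9 + 0.36×(-1.5) + 0.16×g.
0.16×g = 8.2 − 3.6 − 3.78 = 0.82.
g = 0.82 / 0.16 = 5.125%.

5.125%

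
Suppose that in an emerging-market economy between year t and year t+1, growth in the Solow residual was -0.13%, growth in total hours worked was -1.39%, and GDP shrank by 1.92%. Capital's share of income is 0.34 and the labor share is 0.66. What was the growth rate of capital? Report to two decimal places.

-2.57%

Labor's share = 1 − 0.34 = 0.66.
gY = gA + 0.66×(-1.39) + 0.34×g.
0.34×g = -1.92 + 0.13 + 0.9174 = -0.8726.
g = -0.8726 / 0.34 = -2.5665%.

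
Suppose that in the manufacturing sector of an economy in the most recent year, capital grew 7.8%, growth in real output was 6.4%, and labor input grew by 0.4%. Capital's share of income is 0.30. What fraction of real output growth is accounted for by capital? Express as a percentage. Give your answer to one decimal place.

Capital contributed 0.3 × 7.8 = 2.34 pp.
Share of growth = 2.34 / 6.4 × 100 = 36.563%.

Capital accounted for 36.6% of growth.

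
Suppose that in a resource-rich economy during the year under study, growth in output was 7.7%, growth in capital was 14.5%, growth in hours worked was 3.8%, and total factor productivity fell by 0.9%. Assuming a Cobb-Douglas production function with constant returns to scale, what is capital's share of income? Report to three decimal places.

gY = gA + α·gK + (1−α)·gL, so gY − gA − gL = α(gK − gL).
7.7 + 0.9 − 3.8 = α × (14.5 − 3.8).
4.8 = 10.7 α, so α = 0.4486.

0.449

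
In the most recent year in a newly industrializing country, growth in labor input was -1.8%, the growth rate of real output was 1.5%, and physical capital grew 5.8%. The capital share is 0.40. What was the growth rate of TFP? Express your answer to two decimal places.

0.26%

Labor's share = 1 − 0.4 = 0.6.
Physical capital: 0.4 × 5.8 = 2.32 pp.
Labor input: 0.6 × (-1.8) = -1.08 pp.
TFP growth = 1.5 − 1.24 = 0.26%.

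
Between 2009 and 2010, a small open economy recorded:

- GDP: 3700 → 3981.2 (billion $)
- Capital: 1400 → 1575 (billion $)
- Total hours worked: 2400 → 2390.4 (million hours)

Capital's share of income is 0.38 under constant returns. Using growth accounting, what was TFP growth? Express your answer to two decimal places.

GDP growth = (3981.2 − 3700) / 3700 = 7.6%.
Capital growth = (1575 − 1400) / 1400 = 12.5%.
Total hours worked growth = (2390.4 − 2400) / 2400 = -0.4%.
Labor's share = 1 − 0.38 = 0.62.
Capital: 0.38 × 12.5 = 4.75 pp.
Total hours worked: 0.62 × (-0.4) = -0.248 pp.
TFP growth = 7.6 − 4.502 = 3.098%.

3.10%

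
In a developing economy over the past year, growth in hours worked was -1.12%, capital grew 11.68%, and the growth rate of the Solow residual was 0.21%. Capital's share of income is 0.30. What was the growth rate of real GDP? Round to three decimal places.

2.930%

Labor's share = 1 − 0.3 = 0.7.
Capital: 0.3 × 11.68 = 3.504 pp.
Hours worked: 0.7 × (-1.12) = -0.784 pp.
Output growth = 0.21 + 2.72 = 2.93%.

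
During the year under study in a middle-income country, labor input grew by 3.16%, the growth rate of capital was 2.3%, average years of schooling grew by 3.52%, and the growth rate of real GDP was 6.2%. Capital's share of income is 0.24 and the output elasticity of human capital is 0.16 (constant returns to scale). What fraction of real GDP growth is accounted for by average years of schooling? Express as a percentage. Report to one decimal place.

Average years of schooling contributed 0.16 × 3.52 = 0.5632 pp.
Share of growth = 0.5632 / 6.2 × 100 = 9.084%.

Average years of schooling accounted for 9.1% of growth.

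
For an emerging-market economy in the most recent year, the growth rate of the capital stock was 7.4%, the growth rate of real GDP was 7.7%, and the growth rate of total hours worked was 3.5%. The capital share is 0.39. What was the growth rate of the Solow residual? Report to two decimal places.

Labor's share = 1 − 0.39 = 0.61.
The capital stock: 0.39 × 7.4 = 2.886 pp.
Total hours worked: 0.61 × 3.5 = 2.135 pp.
TFP growth = 7.7 − 5.021 = 2.679%.

The Solow residual growth was 2.68%.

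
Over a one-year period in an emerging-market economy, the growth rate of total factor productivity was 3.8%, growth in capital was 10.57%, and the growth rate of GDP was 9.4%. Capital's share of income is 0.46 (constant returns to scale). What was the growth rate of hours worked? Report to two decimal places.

Labor's share = 1 − 0.46 = 0.54.
gY = gA + 0.46×10.57 + 0.54×g.
0.54×g = 9.4 − 3.8 − 4.8622 = 0.7378.
g = 0.7378 / 0.54 = 1.3663%.

1.37%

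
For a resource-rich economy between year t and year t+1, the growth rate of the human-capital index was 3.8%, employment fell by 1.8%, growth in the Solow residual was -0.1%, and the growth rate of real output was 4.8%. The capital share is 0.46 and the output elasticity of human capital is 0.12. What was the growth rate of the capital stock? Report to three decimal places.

11.304%

Labor's share = 1 − 0.46 − 0.12 = 0.42.
gY = gA + 0.12×3.8 + 0.42×(-1.8) + 0.46×g.
0.46×g = 4.8 + 0.1 + 0.3 = 5.2.
g = 5.2 / 0.46 = 11.30435%.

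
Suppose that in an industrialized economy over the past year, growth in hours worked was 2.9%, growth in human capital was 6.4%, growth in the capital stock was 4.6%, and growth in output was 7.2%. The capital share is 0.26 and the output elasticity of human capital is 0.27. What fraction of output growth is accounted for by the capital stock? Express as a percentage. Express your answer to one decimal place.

The capital stock contributed 0.26 × 4.6 = 1.196 pp.
Share of growth = 1.196 / 7.2 × 100 = 16.611%.

16.6%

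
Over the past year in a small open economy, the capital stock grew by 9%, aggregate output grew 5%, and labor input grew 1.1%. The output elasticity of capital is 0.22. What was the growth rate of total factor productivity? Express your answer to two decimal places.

Total factor productivity grew 2.16%.

Labor's share = 1 − 0.22 = 0.78.
The capital stock: 0.22 × 9 = 1.98 pp.
Labor input: 0.78 × 1.1 = 0.858 pp.
TFP growth = 5 − 2.838 = 2.162%.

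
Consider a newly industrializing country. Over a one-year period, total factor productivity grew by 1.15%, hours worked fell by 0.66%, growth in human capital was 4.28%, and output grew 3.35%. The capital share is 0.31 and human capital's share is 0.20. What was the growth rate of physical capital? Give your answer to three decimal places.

Labor's share = 1 − 0.31 − 0.2 = 0.49.
gY = gA + 0.2×4.28 + 0.49×(-0.66) + 0.31×g.
0.31×g = 3.35 − 1.15 − 0.5326 = 1.6674.
g = 1.6674 / 0.31 = 5.37871%.

Physical capital grew 5.379%.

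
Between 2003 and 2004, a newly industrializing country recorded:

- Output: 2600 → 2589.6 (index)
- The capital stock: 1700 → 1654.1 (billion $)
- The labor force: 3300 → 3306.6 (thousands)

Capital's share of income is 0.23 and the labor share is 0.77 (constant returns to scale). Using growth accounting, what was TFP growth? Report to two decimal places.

Output growth = (2589.6 − 2600) / 2600 = -0.4%.
The capital stock growth = (1654.1 − 1700) / 1700 = -2.7%.
The labor force growth = (3306.6 − 3300) / 3300 = 0.2%.
Labor's share = 1 − 0.23 = 0.77.
The capital stock: 0.23 × (-2.7) = -0.621 pp.
The labor force: 0.77 × 0.2 = 0.154 pp.
TFP growth = -0.4 + 0.467 = 0.067%.

TFP growth was 0.07%.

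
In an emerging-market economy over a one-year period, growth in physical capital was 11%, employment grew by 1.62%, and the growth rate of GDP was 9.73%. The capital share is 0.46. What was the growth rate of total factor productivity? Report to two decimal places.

Total factor productivity growth was 3.80%.

Labor's share = 1 − 0.46 = 0.54.
Physical capital: 0.46 × 11 = 5.06 pp.
Employment: 0.54 × 1.62 = 0.8748 pp.
TFP growth = 9.73 − 5.9348 = 3.7952%.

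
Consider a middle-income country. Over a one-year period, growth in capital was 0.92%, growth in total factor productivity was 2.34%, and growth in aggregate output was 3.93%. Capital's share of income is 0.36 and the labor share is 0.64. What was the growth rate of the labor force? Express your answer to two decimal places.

1.97%

Labor's share = 1 − 0.36 = 0.64.
gY = gA + 0.36×0.92 + 0.64×g.
0.64×g = 3.93 − 2.34 − 0.3312 = 1.2588.
g = 1.2588 / 0.64 = 1.9669%.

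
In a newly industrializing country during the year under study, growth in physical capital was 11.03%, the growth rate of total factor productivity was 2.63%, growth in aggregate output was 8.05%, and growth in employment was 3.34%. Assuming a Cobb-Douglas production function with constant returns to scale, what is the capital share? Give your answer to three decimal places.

0.270

gY = gA + α·gK + (1−α)·gL, so gY − gA − gL = α(gK − gL).
8.05 − 2.63 − 3.34 = α × (11.03 − 3.34).
2.08 = 7.69 α, so α = 0.27048.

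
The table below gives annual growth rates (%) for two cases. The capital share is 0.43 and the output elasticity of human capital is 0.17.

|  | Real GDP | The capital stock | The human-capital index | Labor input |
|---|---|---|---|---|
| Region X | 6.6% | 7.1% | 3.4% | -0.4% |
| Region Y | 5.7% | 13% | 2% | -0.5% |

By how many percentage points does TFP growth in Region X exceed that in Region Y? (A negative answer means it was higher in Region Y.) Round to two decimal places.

3.16 percentage points

Labor's share = 1 − 0.43 − 0.17 = 0.4.
Region X: TFP = 6.6 − 3.053 − 0.578 + 0.16 = 3.129%.
Region Y: TFP = 5.7 − 5.59 − 0.34 + 0.2 = -0.03%.
Difference = 3.129 − (-0.03) = 3.159 pp.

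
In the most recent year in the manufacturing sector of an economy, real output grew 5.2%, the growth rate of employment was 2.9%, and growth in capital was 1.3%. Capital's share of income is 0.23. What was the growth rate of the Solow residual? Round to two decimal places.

The Solow residual growth was 2.67%.

Labor's share = 1 − 0.23 = 0.77.
Capital: 0.23 × 1.3 = 0.299 pp.
Employment: 0.77 × 2.9 = 2.233 pp.
TFP growth = 5.2 − 2.532 = 2.668%.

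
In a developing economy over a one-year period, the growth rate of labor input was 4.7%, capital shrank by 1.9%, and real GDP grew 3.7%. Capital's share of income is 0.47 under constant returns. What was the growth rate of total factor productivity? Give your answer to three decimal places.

Labor's share = 1 − 0.47 = 0.53.
Capital: 0.47 × (-1.9) = -0.893 pp.
Labor input: 0.53 × 4.7 = 2.491 pp.
TFP growth = 3.7 − 1.598 = 2.102%.

Total factor productivity grew 2.102%.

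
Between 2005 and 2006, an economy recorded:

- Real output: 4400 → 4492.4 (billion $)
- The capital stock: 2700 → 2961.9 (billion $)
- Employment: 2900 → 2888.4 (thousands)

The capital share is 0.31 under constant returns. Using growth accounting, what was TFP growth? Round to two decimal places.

-0.63%

Real output growth = (4492.4 − 4400) / 4400 = 2.1%.
The capital stock growth = (2961.9 − 2700) / 2700 = 9.7%.
Employment growth = (2888.4 − 2900) / 2900 = -0.4%.
Labor's share = 1 − 0.31 = 0.69.
The capital stock: 0.31 × 9.7 = 3.007 pp.
Employment: 0.69 × (-0.4) = -0.276 pp.
TFP growth = 2.1 − 2.731 = -0.631%.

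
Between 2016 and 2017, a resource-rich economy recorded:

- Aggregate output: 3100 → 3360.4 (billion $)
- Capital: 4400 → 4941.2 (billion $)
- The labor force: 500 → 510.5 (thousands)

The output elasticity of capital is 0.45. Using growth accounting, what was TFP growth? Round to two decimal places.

Aggregate output growth = (3360.4 − 3100) / 3100 = 8.4%.
Capital growth = (4941.2 − 4400) / 4400 = 12.3%.
The labor force growth = (510.5 − 500) / 500 = 2.1%.
Labor's share = 1 − 0.45 = 0.55.
Capital: 0.45 × 12.3 = 5.535 pp.
The labor force: 0.55 × 2.1 = 1.155 pp.
TFP growth = 8.4 − 6.69 = 1.71%.

TFP grew 1.71%.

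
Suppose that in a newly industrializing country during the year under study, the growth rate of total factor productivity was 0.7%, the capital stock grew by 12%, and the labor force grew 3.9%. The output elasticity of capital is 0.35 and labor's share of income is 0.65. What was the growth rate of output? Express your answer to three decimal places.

Output grew 7.435%.

Labor's share = 1 − 0.35 = 0.65.
The capital stock: 0.35 × 12 = 4.2 pp.
The labor force: 0.65 × 3.9 = 2.535 pp.
Output growth = 0.7 + 6.735 = 7.435%.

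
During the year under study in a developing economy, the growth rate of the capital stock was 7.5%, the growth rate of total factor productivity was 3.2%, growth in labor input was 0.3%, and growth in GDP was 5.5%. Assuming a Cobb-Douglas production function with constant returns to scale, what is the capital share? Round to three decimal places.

0.278

gY = gA + α·gK + (1−α)·gL, so gY − gA − gL = α(gK − gL).
5.5 − 3.2 − 0.3 = α × (7.5 − 0.3).
2 = 7.2 α, so α = 0.27778.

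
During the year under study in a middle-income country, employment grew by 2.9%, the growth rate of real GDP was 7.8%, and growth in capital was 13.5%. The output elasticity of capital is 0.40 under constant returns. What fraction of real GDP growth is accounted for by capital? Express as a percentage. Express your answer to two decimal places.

Capital contributed 0.4 × 13.5 = 5.4 pp.
Share of growth = 5.4 / 7.8 × 100 = 69.2308%.

69.23%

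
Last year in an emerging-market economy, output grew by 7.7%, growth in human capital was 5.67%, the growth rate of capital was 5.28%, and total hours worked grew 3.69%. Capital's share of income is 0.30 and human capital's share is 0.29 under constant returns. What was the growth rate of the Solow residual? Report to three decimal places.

2.959%

Labor's share = 1 − 0.3 − 0.29 = 0.41.
Capital: 0.3 × 5.28 = 1.584 pp.
Human capital: 0.29 × 5.67 = 1.6443 pp.
Total hours worked: 0.41 × 3.69 = 1.5129 pp.
TFP growth = 7.7 − 4.7412 = 2.9588%.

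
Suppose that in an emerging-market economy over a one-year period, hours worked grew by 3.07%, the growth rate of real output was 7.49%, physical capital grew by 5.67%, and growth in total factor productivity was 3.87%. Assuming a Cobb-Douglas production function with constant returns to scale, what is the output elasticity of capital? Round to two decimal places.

The output elasticity of capital is 0.21.

gY = gA + α·gK + (1−α)·gL, so gY − gA − gL = α(gK − gL).
7.49 − 3.87 − 3.07 = α × (5.67 − 3.07).
0.55 = 2.6 α, so α = 0.2115.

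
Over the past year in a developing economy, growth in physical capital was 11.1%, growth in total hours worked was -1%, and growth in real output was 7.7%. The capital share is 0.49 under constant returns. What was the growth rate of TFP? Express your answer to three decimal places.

TFP grew 2.771%.

Labor's share = 1 − 0.49 = 0.51.
Physical capital: 0.49 × 11.1 = 5.439 pp.
Total hours worked: 0.51 × (-1) = -0.51 pp.
TFP growth = 7.7 − 4.929 = 2.771%.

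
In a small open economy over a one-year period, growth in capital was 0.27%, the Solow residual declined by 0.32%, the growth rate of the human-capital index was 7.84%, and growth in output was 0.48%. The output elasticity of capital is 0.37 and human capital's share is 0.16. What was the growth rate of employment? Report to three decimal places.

-1.179%

Labor's share = 1 − 0.37 − 0.16 = 0.47.
gY = gA + 0.37×0.27 + 0.16×7.84 + 0.47×g.
0.47×g = 0.48 + 0.32 − 1.3543 = -0.5543.
g = -0.5543 / 0.47 = -1.17936%.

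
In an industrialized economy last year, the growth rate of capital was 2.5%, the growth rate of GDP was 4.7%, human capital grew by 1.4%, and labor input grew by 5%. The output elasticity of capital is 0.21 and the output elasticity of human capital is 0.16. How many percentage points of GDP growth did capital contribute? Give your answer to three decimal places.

Contribution = share × growth = 0.21 × 2.5 = 0.525 pp.

0.525 pp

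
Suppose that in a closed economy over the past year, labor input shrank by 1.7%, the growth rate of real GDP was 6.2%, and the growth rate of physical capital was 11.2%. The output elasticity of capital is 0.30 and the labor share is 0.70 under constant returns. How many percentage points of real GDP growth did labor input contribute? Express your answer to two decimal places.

Labor's share = 1 − 0.3 = 0.7.
Contribution = share × growth = 0.7 × (-1.7) = -1.19 pp.

-1.19 percentage points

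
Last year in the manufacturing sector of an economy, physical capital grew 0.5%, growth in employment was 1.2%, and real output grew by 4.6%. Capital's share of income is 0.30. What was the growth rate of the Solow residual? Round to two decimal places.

Labor's share = 1 − 0.3 = 0.7.
Physical capital: 0.3 × 0.5 = 0.15 pp.
Employment: 0.7 × 1.2 = 0.84 pp.
TFP growth = 4.6 − 0.99 = 3.61%.

The Solow residual growth was 3.61%.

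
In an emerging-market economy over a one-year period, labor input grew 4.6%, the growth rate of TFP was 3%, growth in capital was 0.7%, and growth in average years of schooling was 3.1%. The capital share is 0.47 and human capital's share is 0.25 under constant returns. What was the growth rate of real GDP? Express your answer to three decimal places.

Labor's share = 1 − 0.47 − 0.25 = 0.28.
Capital: 0.47 × 0.7 = 0.329 pp.
Average years of schooling: 0.25 × 3.1 = 0.775 pp.
Labor input: 0.28 × 4.6 = 1.288 pp.
Output growth = 3 + 2.392 = 5.392%.

Real GDP grew 5.392%.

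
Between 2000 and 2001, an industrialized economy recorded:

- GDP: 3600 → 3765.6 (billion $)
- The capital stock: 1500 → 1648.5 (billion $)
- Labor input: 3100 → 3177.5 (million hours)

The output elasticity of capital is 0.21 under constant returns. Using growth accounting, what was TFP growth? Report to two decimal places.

GDP growth = (3765.6 − 3600) / 3600 = 4.6%.
The capital stock growth = (1648.5 − 1500) / 1500 = 9.9%.
Labor input growth = (3177.5 − 3100) / 3100 = 2.5%.
Labor's share = 1 − 0.21 = 0.79.
The capital stock: 0.21 × 9.9 = 2.079 pp.
Labor input: 0.79 × 2.5 = 1.975 pp.
TFP growth = 4.6 − 4.054 = 0.546%.

TFP growth was 0.55%.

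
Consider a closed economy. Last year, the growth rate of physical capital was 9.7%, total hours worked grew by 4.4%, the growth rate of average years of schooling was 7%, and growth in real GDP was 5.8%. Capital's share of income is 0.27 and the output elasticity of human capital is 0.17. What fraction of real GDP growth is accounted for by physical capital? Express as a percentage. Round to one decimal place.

Physical capital accounted for 45.2% of growth.

Physical capital contributed 0.27 × 9.7 = 2.619 pp.
Share of growth = 2.619 / 5.8 × 100 = 45.155%.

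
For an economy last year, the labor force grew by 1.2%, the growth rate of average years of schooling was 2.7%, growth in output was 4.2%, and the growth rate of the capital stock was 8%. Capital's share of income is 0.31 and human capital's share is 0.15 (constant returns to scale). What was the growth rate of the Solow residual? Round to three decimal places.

The Solow residual growth was 0.667%.

Labor's share = 1 − 0.31 − 0.15 = 0.54.
The capital stock: 0.31 × 8 = 2.48 pp.
Average years of schooling: 0.15 × 2.7 = 0.405 pp.
The labor force: 0.54 × 1.2 = 0.648 pp.
TFP growth = 4.2 − 3.533 = 0.667%.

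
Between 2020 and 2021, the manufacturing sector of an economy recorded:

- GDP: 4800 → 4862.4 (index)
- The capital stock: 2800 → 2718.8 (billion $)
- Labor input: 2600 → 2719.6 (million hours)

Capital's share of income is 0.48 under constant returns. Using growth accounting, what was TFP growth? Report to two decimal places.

0.30%

GDP growth = (4862.4 − 4800) / 4800 = 1.3%.
The capital stock growth = (2718.8 − 2800) / 2800 = -2.9%.
Labor input growth = (2719.6 − 2600) / 2600 = 4.6%.
Labor's share = 1 − 0.48 = 0.52.
The capital stock: 0.48 × (-2.9) = -1.392 pp.
Labor input: 0.52 × 4.6 = 2.392 pp.
TFP growth = 1.3 − 1 = 0.3%.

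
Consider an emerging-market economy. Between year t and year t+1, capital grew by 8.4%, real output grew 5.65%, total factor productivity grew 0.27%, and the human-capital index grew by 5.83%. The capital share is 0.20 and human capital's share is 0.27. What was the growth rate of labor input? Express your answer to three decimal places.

Labor's share = 1 − 0.2 − 0.27 = 0.53.
gY = gA + 0.2×8.4 + 0.27×5.83 + 0.53×g.
0.53×g = 5.65 − 0.27 − 3.2541 = 2.1259.
g = 2.1259 / 0.53 = 4.01113%.

Labor input growth was 4.011%.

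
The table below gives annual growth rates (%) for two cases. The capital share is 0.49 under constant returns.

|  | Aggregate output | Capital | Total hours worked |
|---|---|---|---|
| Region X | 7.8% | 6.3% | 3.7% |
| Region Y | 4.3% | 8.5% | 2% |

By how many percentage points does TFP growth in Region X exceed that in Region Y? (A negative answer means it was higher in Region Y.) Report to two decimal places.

Labor's share = 1 − 0.49 = 0.51.
Region X: TFP = 7.8 − 3.087 − 1.887 = 2.826%.
Region Y: TFP = 4.3 − 4.165 − 1.02 = -0.885%.
Difference = 2.826 − (-0.885) = 3.711 pp.

3.71 percentage points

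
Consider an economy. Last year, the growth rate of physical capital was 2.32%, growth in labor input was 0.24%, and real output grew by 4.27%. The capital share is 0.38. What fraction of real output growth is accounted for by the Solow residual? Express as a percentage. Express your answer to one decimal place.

75.9%

Labor's share = 1 − 0.38 = 0.62.
Physical capital: 0.38 × 2.32 = 0.8816 pp.
Labor input: 0.62 × 0.24 = 0.1488 pp.
TFP growth = 4.27 − 1.0304 = 3.2396%.
TFP share of growth = 3.2396 / 4.27 × 100 = 75.869%.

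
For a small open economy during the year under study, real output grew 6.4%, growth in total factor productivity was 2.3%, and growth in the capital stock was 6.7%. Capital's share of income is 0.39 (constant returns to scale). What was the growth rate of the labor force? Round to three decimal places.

The labor force growth was 2.438%.

Labor's share = 1 − 0.39 = 0.61.
gY = gA + 0.39×6.7 + 0.61×g.
0.61×g = 6.4 − 2.3 − 2.613 = 1.487.
g = 1.487 / 0.61 = 2.4377%.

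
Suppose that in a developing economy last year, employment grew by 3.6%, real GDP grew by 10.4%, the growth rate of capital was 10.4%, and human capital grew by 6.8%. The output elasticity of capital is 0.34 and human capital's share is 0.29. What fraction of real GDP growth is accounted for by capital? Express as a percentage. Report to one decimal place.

Capital contributed 0.34 × 10.4 = 3.536 pp.
Share of growth = 3.536 / 10.4 × 100 = 34%.

34.0%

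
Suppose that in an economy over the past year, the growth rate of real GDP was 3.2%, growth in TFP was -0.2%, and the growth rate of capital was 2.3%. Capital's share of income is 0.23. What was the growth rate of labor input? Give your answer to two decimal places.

Labor's share = 1 − 0.23 = 0.77.
gY = gA + 0.23×2.3 + 0.77×g.
0.77×g = 3.2 + 0.2 − 0.529 = 2.871.
g = 2.871 / 0.77 = 3.7286%.

3.73%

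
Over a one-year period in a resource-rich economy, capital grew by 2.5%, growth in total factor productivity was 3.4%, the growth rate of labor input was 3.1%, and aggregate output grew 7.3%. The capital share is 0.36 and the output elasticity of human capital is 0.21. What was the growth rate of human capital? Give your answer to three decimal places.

7.938%

Labor's share = 1 − 0.36 − 0.21 = 0.43.
gY = gA + 0.36×2.5 + 0.43×3.1 + 0.21×g.
0.21×g = 7.3 − 3.4 − 2.233 = 1.667.
g = 1.667 / 0.21 = 7.9381%.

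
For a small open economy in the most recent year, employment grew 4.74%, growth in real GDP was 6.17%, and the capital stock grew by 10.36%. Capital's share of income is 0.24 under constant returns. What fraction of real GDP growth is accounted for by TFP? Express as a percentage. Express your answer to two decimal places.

1.32%

Labor's share = 1 − 0.24 = 0.76.
The capital stock: 0.24 × 10.36 = 2.4864 pp.
Employment: 0.76 × 4.74 = 3.6024 pp.
TFP growth = 6.17 − 6.0888 = 0.0812%.
TFP share of growth = 0.0812 / 6.17 × 100 = 1.316%.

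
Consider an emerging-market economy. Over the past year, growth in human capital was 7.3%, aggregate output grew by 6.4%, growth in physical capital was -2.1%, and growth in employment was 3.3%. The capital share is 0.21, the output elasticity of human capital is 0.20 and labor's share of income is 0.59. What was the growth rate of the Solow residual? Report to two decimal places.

3.43%

Labor's share = 1 − 0.21 − 0.2 = 0.59.
Physical capital: 0.21 × (-2.1) = -0.441 pp.
Human capital: 0.2 × 7.3 = 1.46 pp.
Employment: 0.59 × 3.3 = 1.947 pp.
TFP growth = 6.4 − 2.966 = 3.434%.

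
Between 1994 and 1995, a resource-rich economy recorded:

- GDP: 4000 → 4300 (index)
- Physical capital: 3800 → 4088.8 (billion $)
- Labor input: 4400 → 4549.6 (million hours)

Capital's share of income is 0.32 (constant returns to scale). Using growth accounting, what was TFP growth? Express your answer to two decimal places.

TFP growth was 2.76%.

GDP growth = (4300 − 4000) / 4000 = 7.5%.
Physical capital growth = (4088.8 − 3800) / 3800 = 7.6%.
Labor input growth = (4549.6 − 4400) / 4400 = 3.4%.
Labor's share = 1 − 0.32 = 0.68.
Physical capital: 0.32 × 7.6 = 2.432 pp.
Labor input: 0.68 × 3.4 = 2.312 pp.
TFP growth = 7.5 − 4.744 = 2.756%.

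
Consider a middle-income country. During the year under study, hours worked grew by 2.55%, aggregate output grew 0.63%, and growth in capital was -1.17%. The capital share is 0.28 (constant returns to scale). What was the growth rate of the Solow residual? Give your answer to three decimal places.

-0.878%

Labor's share = 1 − 0.28 = 0.72.
Capital: 0.28 × (-1.17) = -0.3276 pp.
Hours worked: 0.72 × 2.55 = 1.836 pp.
TFP growth = 0.63 − 1.5084 = -0.8784%.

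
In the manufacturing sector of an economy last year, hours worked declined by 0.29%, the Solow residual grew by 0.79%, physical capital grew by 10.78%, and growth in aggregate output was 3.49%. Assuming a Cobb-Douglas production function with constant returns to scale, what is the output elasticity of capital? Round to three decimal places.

gY = gA + α·gK + (1−α)·gL, so gY − gA − gL = α(gK − gL).
3.49 − 0.79 + 0.29 = α × (10.78 − (-0.29)).
2.99 = 11.07 α, so α = 0.2701.

The output elasticity of capital is 0.270.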